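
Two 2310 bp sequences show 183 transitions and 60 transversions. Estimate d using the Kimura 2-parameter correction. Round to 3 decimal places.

P = 183/2310 ≈ 0.079221 and Q = 60/2310 ≈ 0.025974.
Under the Kimura two-parameter model, d = −½ ln(1 − 2P − Q) − ¼ ln(1 − 2Q).
1 − 2P − Q = 0.815584, giving −½ ln(0.815584) = 0.101925.
1 − 2Q = 0.948052, giving −¼ ln(0.948052) = 0.013336.
d = 0.101925 + 0.013336 = 0.115261.

0.115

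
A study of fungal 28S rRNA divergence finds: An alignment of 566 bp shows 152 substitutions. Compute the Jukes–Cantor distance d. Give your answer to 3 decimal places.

p = 152/566 ≈ 0.268551.
d = −(3/4) ln(1 − 4p/3) = −0.75 ln(1 − 0.358068) = −0.75 ln(0.641932)
  = −0.75 × (-0.443273) = 0.332455 substitutions/site.

0.332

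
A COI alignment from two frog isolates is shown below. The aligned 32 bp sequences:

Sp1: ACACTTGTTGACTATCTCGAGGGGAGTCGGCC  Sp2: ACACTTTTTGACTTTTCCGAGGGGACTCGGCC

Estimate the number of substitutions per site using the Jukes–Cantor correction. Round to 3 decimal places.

The sequences differ at 5 of 32 sites (7, 14, 16, 17, 26), so p = 5/32 = 0.15625.
d = −(3/4) ln(1 − 4p/3) = −0.75 ln(1 − 0.208333) = −0.75 ln(0.791667)
  = −0.75 × (-0.233614) = 0.175211 substitutions/site.

0.175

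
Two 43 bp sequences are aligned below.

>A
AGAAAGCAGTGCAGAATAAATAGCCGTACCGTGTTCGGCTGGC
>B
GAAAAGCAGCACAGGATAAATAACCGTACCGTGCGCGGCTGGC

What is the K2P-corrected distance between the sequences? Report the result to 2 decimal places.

Of 43 sites, 7 differences are transitions and 1 are transversions, so P = 7/43 ≈ 0.162791 and Q = 1/43 ≈ 0.023256.
Under the Kimura two-parameter model, d = −½ ln(1 − 2P − Q) − ¼ ln(1 − 2Q).
1 − 2P − Q = 0.651162, giving −½ ln(0.651162) = 0.214498.
1 − 2Q = 0.953488, giving −¼ ln(0.953488) = 0.011907.
d = 0.214498 + 0.011907 = 0.226405.

0.23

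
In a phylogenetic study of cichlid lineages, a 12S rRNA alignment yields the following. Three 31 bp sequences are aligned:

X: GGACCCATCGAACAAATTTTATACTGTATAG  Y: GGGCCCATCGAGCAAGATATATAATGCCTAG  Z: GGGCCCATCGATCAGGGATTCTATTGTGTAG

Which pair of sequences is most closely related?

X and Y

X–Y: 8/31 differ, p = 0.258, d = 0.316.
X–Z: 9/31 differ, p = 0.290, d = 0.367.
Y–Z: 9/31 differ, p = 0.290, d = 0.367.
The smallest distance is between X and Y.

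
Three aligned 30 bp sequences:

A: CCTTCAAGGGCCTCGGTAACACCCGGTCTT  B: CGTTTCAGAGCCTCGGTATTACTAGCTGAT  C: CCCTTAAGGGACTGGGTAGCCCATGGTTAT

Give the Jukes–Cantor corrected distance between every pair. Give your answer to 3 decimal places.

d(A,B) = 0.503, d(A,C) = 0.441, d(B,C) = 0.647

A–B: 11/30 sites differ → p ≈ 0.366667, d = −0.75 ln(1 − 0.488889) = 0.503376 ≈ 0.503.
A–C: 10/30 sites differ → p ≈ 0.333333, d = −0.75 ln(1 − 0.444444) = 0.440839 ≈ 0.441.
B–C: 13/30 sites differ → p ≈ 0.433333, d = −0.75 ln(1 − 0.577777) = 0.646666 ≈ 0.647.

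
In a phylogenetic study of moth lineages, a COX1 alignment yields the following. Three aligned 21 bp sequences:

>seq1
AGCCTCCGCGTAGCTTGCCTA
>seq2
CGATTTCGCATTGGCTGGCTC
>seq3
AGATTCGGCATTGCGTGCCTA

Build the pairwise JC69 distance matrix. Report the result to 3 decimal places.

seq1–seq2: 10/21 sites differ → p ≈ 0.47619, d = −0.75 ln(1 − 0.63492) = 0.755729 ≈ 0.756.
seq1–seq3: 6/21 sites differ → p ≈ 0.285714, d = −0.75 ln(1 − 0.380952) = 0.359679 ≈ 0.360.
seq2–seq3: 7/21 sites differ → p ≈ 0.333333, d = −0.75 ln(1 − 0.444444) = 0.440839 ≈ 0.441.

d(seq1,seq2) = 0.756, d(seq1,seq3) = 0.360, d(seq2,seq3) = 0.441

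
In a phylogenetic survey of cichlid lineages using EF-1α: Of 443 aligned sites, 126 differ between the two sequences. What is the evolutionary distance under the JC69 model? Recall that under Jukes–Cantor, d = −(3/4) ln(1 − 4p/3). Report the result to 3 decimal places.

p = 126/443 ≈ 0.284424.
d = −(3/4) ln(1 − 4p/3) = −0.75 ln(1 − 0.379232) = −0.75 ln(0.620768)
  = −0.75 × (-0.476798) = 0.357599 substitutions/site.

0.358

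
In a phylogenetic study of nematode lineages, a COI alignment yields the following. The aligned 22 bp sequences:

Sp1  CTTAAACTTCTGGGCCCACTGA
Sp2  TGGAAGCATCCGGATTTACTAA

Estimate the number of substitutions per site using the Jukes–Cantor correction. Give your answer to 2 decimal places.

The sequences differ at 11 of 22 sites, so p = 11/22 = 0.5.
d = −(3/4) ln(1 − 4p/3) = −0.75 ln(1 − 0.666667) = −0.75 ln(0.333333)
  = −0.75 × (-1.098613) = 0.823960 substitutions/site.

0.82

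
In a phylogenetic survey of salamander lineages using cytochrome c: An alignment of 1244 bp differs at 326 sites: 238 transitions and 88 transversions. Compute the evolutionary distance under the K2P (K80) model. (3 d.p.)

P = 238/1244 ≈ 0.191318 and Q = 88/1244 ≈ 0.07074.
Under the Kimura two-parameter model, d = −½ ln(1 − 2P − Q) − ¼ ln(1 − 2Q).
1 − 2P − Q = 0.546624, giving −½ ln(0.546624) = 0.301997.
1 − 2Q = 0.85852, giving −¼ ln(0.85852) = 0.038136.
d = 0.301997 + 0.038136 = 0.340133.

0.340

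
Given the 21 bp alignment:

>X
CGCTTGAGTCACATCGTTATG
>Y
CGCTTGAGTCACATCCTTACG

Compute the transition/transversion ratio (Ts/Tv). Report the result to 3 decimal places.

Transitions are A↔G and C↔T; transversions are all other mismatches.
Transitions: 1. Transversions: 1.
R = 1/1 = 1.000.

1.000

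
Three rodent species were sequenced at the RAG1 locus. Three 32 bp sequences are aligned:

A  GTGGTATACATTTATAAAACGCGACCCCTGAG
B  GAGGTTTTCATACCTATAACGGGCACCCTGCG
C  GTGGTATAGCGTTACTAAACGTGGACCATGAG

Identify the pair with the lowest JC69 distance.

A and C

A–B: 11/32 differ, p = 0.344, d = 0.460.
A–C: 9/32 differ, p = 0.281, d = 0.353.
B–C: 16/32 differ, p = 0.500, d = 0.824.
The smallest distance is between A and C.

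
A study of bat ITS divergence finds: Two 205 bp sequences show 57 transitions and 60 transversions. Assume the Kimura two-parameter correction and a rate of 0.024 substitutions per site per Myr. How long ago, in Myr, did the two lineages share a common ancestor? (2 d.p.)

24.26

P = 57/205 ≈ 0.278049 and Q = 60/205 ≈ 0.292683.
Under the Kimura two-parameter model, d = −½ ln(1 − 2P − Q) − ¼ ln(1 − 2Q).
1 − 2P − Q = 0.151219, giving −½ ln(0.151219) = 0.944513.
1 − 2Q = 0.414634, giving −¼ ln(0.414634) = 0.220090.
d = 0.944513 + 0.220090 = 1.164603.
Under a molecular clock d = 2μt, so t = d/(2μ) = 1.164603 / (2 × 0.024) = 24.26 Myr.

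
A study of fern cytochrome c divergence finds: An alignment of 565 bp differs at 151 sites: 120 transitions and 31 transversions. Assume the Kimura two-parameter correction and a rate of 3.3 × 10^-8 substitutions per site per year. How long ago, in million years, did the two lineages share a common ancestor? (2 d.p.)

P = 120/565 ≈ 0.212389 and Q = 31/565 ≈ 0.054867.
Under the Kimura two-parameter model, d = −½ ln(1 − 2P − Q) − ¼ ln(1 − 2Q).
1 − 2P − Q = 0.520355, giving −½ ln(0.520355) = 0.326622.
1 − 2Q = 0.890266, giving −¼ ln(0.890266) = 0.029059.
d = 0.326622 + 0.029059 = 0.355681.
Under a molecular clock d = 2μt, so t = d/(2μ) = 0.355681 / (2 × 3.3 × 10^-8) = 5.39 million years.

5.39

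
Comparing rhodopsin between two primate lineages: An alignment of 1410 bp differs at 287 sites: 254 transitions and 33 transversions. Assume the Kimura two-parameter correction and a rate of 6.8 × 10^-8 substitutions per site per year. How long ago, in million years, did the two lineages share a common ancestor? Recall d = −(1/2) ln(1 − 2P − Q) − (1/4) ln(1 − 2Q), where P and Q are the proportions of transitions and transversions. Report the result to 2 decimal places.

P = 254/1410 ≈ 0.180142 and Q = 33/1410 ≈ 0.023404.
Under the Kimura two-parameter model, d = −½ ln(1 − 2P − Q) − ¼ ln(1 − 2Q).
1 − 2P − Q = 0.616312, giving −½ ln(0.616312) = 0.242001.
1 − 2Q = 0.953192, giving −¼ ln(0.953192) = 0.011985.
d = 0.242001 + 0.011985 = 0.253986.
Under a molecular clock d = 2μt, so t = d/(2μ) = 0.253986 / (2 × 6.8 × 10^-8) = 1.87 million years.

1.87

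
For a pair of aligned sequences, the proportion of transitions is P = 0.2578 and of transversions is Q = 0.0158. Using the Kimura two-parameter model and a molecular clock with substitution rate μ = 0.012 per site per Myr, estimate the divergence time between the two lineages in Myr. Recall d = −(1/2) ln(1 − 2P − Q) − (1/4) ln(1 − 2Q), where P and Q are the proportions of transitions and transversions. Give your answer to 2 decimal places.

16.13

Under the Kimura two-parameter model, d = −½ ln(1 − 2P − Q) − ¼ ln(1 − 2Q).
1 − 2P − Q = 0.4686, giving −½ ln(0.4686) = 0.379003.
1 − 2Q = 0.9684, giving −¼ ln(0.9684) = 0.008028.
d = 0.379003 + 0.008028 = 0.387031.
Under a molecular clock d = 2μt, so t = d/(2μ) = 0.387031 / (2 × 0.012) = 16.13 Myr.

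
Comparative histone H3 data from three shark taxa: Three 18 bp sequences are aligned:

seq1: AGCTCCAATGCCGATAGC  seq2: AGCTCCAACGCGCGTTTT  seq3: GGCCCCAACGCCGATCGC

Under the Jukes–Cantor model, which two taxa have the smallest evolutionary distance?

seq1–seq2: 7/18 differ, p = 0.389, d = 0.548.
seq1–seq3: 4/18 differ, p = 0.222, d = 0.264.
seq2–seq3: 8/18 differ, p = 0.444, d = 0.673.
The smallest distance is between seq1 and seq3.

seq1 and seq3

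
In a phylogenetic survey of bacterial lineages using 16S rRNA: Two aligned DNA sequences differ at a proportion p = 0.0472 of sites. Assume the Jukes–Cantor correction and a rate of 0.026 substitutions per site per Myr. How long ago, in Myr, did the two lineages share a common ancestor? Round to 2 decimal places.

d = −(3/4) ln(1 − 4p/3) = −0.75 ln(1 − 0.062933) = −0.75 ln(0.937067)
  = −0.75 × (-0.065000) = 0.048750 substitutions/site.
Under a molecular clock d = 2μt, so t = d/(2μ) = 0.048750 / (2 × 0.026) = 0.94 Myr.

0.94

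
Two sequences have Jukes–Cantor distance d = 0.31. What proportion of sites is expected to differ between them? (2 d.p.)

p = (3/4)(1 − e^(−4d/3)) = 0.75 × (1 − e^(-0.413333)) = 0.75 × (1 − 0.661442) = 0.253919.

0.25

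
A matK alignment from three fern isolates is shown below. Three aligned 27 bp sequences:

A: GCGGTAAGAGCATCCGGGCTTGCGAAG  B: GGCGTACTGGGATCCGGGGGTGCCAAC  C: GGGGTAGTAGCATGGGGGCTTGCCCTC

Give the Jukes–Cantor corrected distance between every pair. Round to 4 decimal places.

d(A,B) = 0.5107, d(A,C) = 0.4408, d(B,C) = 0.5107

A–B: 10/27 sites differ → p ≈ 0.37037, d = −0.75 ln(1 − 0.493827) = 0.510658 ≈ 0.5107.
A–C: 9/27 sites differ → p ≈ 0.333333, d = −0.75 ln(1 − 0.444444) = 0.440839 ≈ 0.4408.
B–C: 10/27 sites differ → p ≈ 0.37037, d = −0.75 ln(1 − 0.493827) = 0.510658 ≈ 0.5107.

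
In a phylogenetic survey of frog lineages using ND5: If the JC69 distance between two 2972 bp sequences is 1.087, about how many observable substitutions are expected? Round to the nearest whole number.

1706

Invert JC69: p = (3/4)(1 − e^(−4d/3)) = 0.75 × (1 − e^(-1.449333)) = 0.75 × (1 − 0.234727) = 0.573955.
Expected differing sites = pL ≈ 0.573955 × 2972 = 1705.79426 ≈ 1706.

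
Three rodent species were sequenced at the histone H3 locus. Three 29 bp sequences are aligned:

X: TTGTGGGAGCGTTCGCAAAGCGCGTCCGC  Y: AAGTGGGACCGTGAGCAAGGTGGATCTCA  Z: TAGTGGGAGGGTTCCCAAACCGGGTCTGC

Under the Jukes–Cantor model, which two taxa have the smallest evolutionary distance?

X and Z

X–Y: 12/29 differ, p = 0.414, d = 0.602.
X–Z: 6/29 differ, p = 0.207, d = 0.242.
Y–Z: 12/29 differ, p = 0.414, d = 0.602.
The smallest distance is between X and Z.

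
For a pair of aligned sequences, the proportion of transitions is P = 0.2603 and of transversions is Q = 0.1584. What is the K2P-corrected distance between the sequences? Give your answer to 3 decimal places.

0.663

Under the Kimura two-parameter model, d = −½ ln(1 − 2P − Q) − ¼ ln(1 − 2Q).
1 − 2P − Q = 0.321, giving −½ ln(0.321) = 0.568157.
1 − 2Q = 0.6832, giving −¼ ln(0.6832) = 0.095242.
d = 0.568157 + 0.095242 = 0.663399.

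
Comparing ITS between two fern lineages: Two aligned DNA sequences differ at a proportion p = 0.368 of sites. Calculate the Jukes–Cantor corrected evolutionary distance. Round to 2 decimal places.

0.51

d = −(3/4) ln(1 − 4p/3) = −0.75 ln(1 − 0.490667) = −0.75 ln(0.509333)
  = −0.75 × (-0.674653) = 0.505990 substitutions/site.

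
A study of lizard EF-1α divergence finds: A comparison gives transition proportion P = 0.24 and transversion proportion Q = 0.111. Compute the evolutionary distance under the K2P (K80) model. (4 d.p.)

0.5098

Under the Kimura two-parameter model, d = −½ ln(1 − 2P − Q) − ¼ ln(1 − 2Q).
1 − 2P − Q = 0.409, giving −½ ln(0.409) = 0.447020.
1 − 2Q = 0.778, giving −¼ ln(0.778) = 0.062757.
d = 0.447020 + 0.062757 = 0.509777.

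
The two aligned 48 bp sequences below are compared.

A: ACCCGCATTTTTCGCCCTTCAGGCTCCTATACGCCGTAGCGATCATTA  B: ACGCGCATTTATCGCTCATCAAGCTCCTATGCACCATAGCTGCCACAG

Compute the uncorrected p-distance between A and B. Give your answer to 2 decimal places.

The sequences differ at 14 of 48 positions.
p = 14/48 = 0.291666… ≈ 0.29 (to 2 d.p.).

0.29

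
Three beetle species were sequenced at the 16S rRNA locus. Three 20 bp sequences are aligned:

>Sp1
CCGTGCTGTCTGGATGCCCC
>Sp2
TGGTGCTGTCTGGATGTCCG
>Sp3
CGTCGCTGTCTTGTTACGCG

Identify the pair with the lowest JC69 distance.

Sp1 and Sp2

Sp1–Sp2: 4/20 differ, p = 0.200, d = 0.233.
Sp1–Sp3: 8/20 differ, p = 0.400, d = 0.572.
Sp2–Sp3: 8/20 differ, p = 0.400, d = 0.572.
The smallest distance is between Sp1 and Sp2.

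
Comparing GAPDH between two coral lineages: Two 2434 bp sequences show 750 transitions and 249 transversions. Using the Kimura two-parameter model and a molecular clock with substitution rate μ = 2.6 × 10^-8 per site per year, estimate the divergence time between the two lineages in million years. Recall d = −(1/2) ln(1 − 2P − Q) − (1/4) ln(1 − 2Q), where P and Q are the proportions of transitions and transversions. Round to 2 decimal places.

P = 750/2434 ≈ 0.308135 and Q = 249/2434 ≈ 0.102301.
Under the Kimura two-parameter model, d = −½ ln(1 − 2P − Q) − ¼ ln(1 − 2Q).
1 − 2P − Q = 0.281429, giving −½ ln(0.281429) = 0.633938.
1 − 2Q = 0.795398, giving −¼ ln(0.795398) = 0.057228.
d = 0.633938 + 0.057228 = 0.691166.
Under a molecular clock d = 2μt, so t = d/(2μ) = 0.691166 / (2 × 2.6 × 10^-8) = 13.29 million years.

13.29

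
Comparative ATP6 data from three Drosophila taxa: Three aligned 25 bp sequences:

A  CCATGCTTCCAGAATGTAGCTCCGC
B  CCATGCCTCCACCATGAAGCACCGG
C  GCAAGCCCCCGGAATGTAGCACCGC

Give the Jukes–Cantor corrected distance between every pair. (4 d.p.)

A–B: 6/25 sites differ → p = 0.24, d = −0.75 ln(1 − 0.32) = 0.289247 ≈ 0.2892.
A–C: 6/25 sites differ → p = 0.24, d = −0.75 ln(1 − 0.32) = 0.289247 ≈ 0.2892.
B–C: 8/25 sites differ → p = 0.32, d = −0.75 ln(1 − 0.426667) = 0.417216 ≈ 0.4172.

d(A,B) = 0.2892, d(A,C) = 0.2892, d(B,C) = 0.4172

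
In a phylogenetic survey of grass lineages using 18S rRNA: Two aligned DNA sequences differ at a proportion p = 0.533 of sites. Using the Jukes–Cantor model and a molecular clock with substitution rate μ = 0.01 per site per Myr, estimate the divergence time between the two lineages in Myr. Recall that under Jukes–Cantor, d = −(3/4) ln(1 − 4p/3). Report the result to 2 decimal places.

d = −(3/4) ln(1 − 4p/3) = −0.75 ln(1 − 0.710667) = −0.75 ln(0.289333)
  = −0.75 × (-1.240177) = 0.930133 substitutions/site.
Under a molecular clock d = 2μt, so t = d/(2μ) = 0.930133 / (2 × 0.01) = 46.51 Myr.

46.51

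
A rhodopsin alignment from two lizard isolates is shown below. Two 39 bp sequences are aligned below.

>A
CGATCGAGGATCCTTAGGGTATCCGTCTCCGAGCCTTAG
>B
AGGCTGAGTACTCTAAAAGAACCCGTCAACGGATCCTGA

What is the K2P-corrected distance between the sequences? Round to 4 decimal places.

1.1190

Of 39 sites, 14 differences are transitions and 6 are transversions, so P = 14/39 ≈ 0.358974 and Q = 6/39 ≈ 0.153846.
Under the Kimura two-parameter model, d = −½ ln(1 − 2P − Q) − ¼ ln(1 − 2Q).
1 − 2P − Q = 0.128206, giving −½ ln(0.128206) = 1.027058.
1 − 2Q = 0.692308, giving −¼ ln(0.692308) = 0.091931.
d = 1.027058 + 0.091931 = 1.118989.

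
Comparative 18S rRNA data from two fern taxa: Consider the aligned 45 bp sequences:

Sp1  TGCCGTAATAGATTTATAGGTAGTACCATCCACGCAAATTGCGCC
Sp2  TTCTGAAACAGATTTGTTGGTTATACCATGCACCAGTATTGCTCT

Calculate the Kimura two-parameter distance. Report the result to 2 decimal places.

Of 45 sites, 6 differences are transitions and 9 are transversions, so P = 6/45 ≈ 0.133333 and Q = 9/45 = 0.2.
Under the Kimura two-parameter model, d = −½ ln(1 − 2P − Q) − ¼ ln(1 − 2Q).
1 − 2P − Q = 0.533334, giving −½ ln(0.533334) = 0.314304.
1 − 2Q = 0.6, giving −¼ ln(0.6) = 0.127706.
d = 0.314304 + 0.127706 = 0.442010.

0.44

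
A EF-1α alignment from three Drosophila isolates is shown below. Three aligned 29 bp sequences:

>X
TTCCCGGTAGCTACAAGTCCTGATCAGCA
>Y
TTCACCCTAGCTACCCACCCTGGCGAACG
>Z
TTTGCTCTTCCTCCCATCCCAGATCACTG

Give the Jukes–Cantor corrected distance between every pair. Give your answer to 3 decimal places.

d(X,Y) = 0.602, d(X,Z) = 0.774, d(Y,Z) = 0.774

X–Y: 12/29 sites differ → p ≈ 0.413793, d = −0.75 ln(1 − 0.551724) = 0.601760 ≈ 0.602.
X–Z: 14/29 sites differ → p ≈ 0.482759, d = −0.75 ln(1 − 0.643679) = 0.773942 ≈ 0.774.
Y–Z: 14/29 sites differ → p ≈ 0.482759, d = −0.75 ln(1 − 0.643679) = 0.773942 ≈ 0.774.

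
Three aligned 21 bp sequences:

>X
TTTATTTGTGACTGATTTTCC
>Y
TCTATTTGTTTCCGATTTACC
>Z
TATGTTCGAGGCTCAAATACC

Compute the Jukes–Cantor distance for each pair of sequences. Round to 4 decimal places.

d(X,Y) = 0.2865, d(X,Z) = 0.6355, d(Y,Z) = 0.7557

X–Y: 5/21 sites differ → p ≈ 0.238095, d = −0.75 ln(1 − 0.31746) = 0.286451 ≈ 0.2865.
X–Z: 9/21 sites differ → p ≈ 0.428571, d = −0.75 ln(1 − 0.571428) = 0.635472 ≈ 0.6355.
Y–Z: 10/21 sites differ → p ≈ 0.47619, d = −0.75 ln(1 − 0.63492) = 0.755729 ≈ 0.7557.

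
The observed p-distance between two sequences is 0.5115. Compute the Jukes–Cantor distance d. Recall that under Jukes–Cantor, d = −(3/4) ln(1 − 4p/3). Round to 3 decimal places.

d = −(3/4) ln(1 − 4p/3) = −0.75 ln(1 − 0.682) = −0.75 ln(0.318)
  = −0.75 × (-1.145704) = 0.859278 substitutions/site.

0.859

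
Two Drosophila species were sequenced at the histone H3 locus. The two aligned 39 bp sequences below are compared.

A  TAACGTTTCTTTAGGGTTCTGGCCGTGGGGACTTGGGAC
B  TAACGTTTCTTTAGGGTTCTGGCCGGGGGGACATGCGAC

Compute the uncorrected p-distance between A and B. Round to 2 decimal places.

The sequences differ at 3 of 39 positions (sites 26, 33, 36).
p = 3/39 = 0.076923… ≈ 0.08 (to 2 d.p.).

0.08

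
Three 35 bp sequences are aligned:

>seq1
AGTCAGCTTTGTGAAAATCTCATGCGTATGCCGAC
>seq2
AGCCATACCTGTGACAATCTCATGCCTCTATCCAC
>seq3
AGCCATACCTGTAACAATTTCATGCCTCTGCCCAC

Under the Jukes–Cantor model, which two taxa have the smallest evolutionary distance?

seq1–seq2: 11/35 differ, p = 0.314, d = 0.407.
seq1–seq3: 11/35 differ, p = 0.314, d = 0.407.
seq2–seq3: 4/35 differ, p = 0.114, d = 0.124.
The smallest distance is between seq2 and seq3.

seq2 and seq3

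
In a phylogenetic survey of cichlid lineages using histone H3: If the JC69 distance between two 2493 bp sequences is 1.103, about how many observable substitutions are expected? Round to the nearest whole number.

1440

Invert JC69: p = (3/4)(1 − e^(−4d/3)) = 0.75 × (1 − e^(-1.470667)) = 0.75 × (1 − 0.229772) = 0.577671.
Expected differing sites = pL ≈ 0.577671 × 2493 = 1440.133803 ≈ 1440.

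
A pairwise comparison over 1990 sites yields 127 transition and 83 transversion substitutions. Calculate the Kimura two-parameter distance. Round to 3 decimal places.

0.115

P = 127/1990 ≈ 0.063819 and Q = 83/1990 ≈ 0.041709.
Under the Kimura two-parameter model, d = −½ ln(1 − 2P − Q) − ¼ ln(1 − 2Q).
1 − 2P − Q = 0.830653, giving −½ ln(0.830653) = 0.092772.
1 − 2Q = 0.916582, giving −¼ ln(0.916582) = 0.021776.
d = 0.092772 + 0.021776 = 0.114548.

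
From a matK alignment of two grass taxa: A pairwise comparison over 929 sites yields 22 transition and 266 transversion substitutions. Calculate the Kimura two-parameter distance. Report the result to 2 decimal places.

P = 22/929 ≈ 0.023681 and Q = 266/929 ≈ 0.286329.
Under the Kimura two-parameter model, d = −½ ln(1 − 2P − Q) − ¼ ln(1 − 2Q).
1 − 2P − Q = 0.666309, giving −½ ln(0.666309) = 0.203001.
1 − 2Q = 0.427342, giving −¼ ln(0.427342) = 0.212543.
d = 0.203001 + 0.212543 = 0.415544.

0.42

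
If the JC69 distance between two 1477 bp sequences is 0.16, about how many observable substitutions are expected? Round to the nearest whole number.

Invert JC69: p = (3/4)(1 − e^(−4d/3)) = 0.75 × (1 − e^(-0.213333)) = 0.75 × (1 − 0.807887) = 0.144085.
Expected differing sites = pL ≈ 0.144085 × 1477 = 212.813545 ≈ 213.

213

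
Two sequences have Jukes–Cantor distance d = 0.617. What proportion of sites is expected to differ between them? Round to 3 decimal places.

p = (3/4)(1 − e^(−4d/3)) = 0.75 × (1 − e^(-0.822667)) = 0.75 × (1 − 0.439259) = 0.420556.

0.421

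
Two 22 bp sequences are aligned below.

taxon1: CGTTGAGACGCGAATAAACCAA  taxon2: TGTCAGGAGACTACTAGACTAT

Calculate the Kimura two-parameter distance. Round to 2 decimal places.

Of 22 sites, 7 differences are transitions and 4 are transversions, so P = 7/22 ≈ 0.318182 and Q = 4/22 ≈ 0.181818.
Under the Kimura two-parameter model, d = −½ ln(1 − 2P − Q) − ¼ ln(1 − 2Q).
1 − 2P − Q = 0.181818, giving −½ ln(0.181818) = 0.852375.
1 − 2Q = 0.636364, giving −¼ ln(0.636364) = 0.112996.
d = 0.852375 + 0.112996 = 0.965371.

0.97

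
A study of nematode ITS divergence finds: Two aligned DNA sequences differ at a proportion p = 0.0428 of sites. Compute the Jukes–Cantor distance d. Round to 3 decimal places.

d = −(3/4) ln(1 − 4p/3) = −0.75 ln(1 − 0.057067) = −0.75 ln(0.942933)
  = −0.75 × (-0.058760) = 0.044070 substitutions/site.

0.044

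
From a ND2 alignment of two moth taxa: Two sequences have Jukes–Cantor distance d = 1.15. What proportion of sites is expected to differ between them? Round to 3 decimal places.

p = (3/4)(1 − e^(−4d/3)) = 0.75 × (1 − e^(-1.533333)) = 0.75 × (1 − 0.215815) = 0.588139.

0.588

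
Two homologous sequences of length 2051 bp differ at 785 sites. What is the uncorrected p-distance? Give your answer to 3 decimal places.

p = 785/2051 = 0.382740… ≈ 0.383 (to 3 d.p.).

0.383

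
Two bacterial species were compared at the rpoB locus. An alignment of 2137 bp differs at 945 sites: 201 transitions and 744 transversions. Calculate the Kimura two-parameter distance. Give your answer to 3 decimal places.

P = 201/2137 ≈ 0.094057 and Q = 744/2137 ≈ 0.348152.
Under the Kimura two-parameter model, d = −½ ln(1 − 2P − Q) − ¼ ln(1 − 2Q).
1 − 2P − Q = 0.463734, giving −½ ln(0.463734) = 0.384222.
1 − 2Q = 0.303696, giving −¼ ln(0.303696) = 0.297932.
d = 0.384222 + 0.297932 = 0.682154.

0.682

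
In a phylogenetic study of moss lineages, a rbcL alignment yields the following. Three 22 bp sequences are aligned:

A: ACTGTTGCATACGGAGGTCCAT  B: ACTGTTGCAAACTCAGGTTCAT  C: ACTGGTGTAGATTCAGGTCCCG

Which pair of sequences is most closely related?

A and B

A–B: 4/22 differ, p = 0.182, d = 0.208.
A–C: 8/22 differ, p = 0.364, d = 0.497.
B–C: 7/22 differ, p = 0.318, d = 0.414.
The smallest distance is between A and B.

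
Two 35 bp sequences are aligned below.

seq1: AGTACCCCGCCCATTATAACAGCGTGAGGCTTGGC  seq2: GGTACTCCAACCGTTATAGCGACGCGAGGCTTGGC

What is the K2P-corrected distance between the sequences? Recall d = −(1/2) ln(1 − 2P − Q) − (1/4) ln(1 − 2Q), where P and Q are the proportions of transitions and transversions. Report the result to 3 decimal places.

0.347

Of 35 sites, 8 differences are transitions and 1 are transversions, so P = 8/35 ≈ 0.228571 and Q = 1/35 ≈ 0.028571.
Under the Kimura two-parameter model, d = −½ ln(1 − 2P − Q) − ¼ ln(1 − 2Q).
1 − 2P − Q = 0.514287, giving −½ ln(0.514287) = 0.332487.
1 − 2Q = 0.942858, giving −¼ ln(0.942858) = 0.014710.
d = 0.332487 + 0.014710 = 0.347197.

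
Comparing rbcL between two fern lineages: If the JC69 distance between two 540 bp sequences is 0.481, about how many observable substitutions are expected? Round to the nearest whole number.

Invert JC69: p = (3/4)(1 − e^(−4d/3)) = 0.75 × (1 − e^(-0.641333)) = 0.75 × (1 − 0.526590) = 0.355058.
Expected differing sites = pL ≈ 0.355058 × 540 = 191.73132 ≈ 192.

192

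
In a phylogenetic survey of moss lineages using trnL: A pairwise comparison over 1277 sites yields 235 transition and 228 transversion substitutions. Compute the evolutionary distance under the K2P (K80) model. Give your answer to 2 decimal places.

0.51

P = 235/1277 ≈ 0.184025 and Q = 228/1277 ≈ 0.178543.
Under the Kimura two-parameter model, d = −½ ln(1 − 2P − Q) − ¼ ln(1 − 2Q).
1 − 2P − Q = 0.453407, giving −½ ln(0.453407) = 0.395483.
1 − 2Q = 0.642914, giving −¼ ln(0.642914) = 0.110436.
d = 0.395483 + 0.110436 = 0.505919.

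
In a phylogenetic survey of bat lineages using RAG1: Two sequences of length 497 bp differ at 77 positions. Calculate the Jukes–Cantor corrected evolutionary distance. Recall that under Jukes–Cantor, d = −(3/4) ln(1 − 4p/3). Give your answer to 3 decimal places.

p = 77/497 ≈ 0.15493.
d = −(3/4) ln(1 − 4p/3) = −0.75 ln(1 − 0.206573) = −0.75 ln(0.793427)
  = −0.75 × (-0.231394) = 0.173546 substitutions/site.

0.174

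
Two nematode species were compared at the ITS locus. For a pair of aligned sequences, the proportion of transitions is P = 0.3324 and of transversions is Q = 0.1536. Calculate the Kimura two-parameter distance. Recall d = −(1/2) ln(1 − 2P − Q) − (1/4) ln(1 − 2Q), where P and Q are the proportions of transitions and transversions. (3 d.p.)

0.945

Under the Kimura two-parameter model, d = −½ ln(1 − 2P − Q) − ¼ ln(1 − 2Q).
1 − 2P − Q = 0.1816, giving −½ ln(0.1816) = 0.852974.
1 − 2Q = 0.6928, giving −¼ ln(0.6928) = 0.091753.
d = 0.852974 + 0.091753 = 0.944727.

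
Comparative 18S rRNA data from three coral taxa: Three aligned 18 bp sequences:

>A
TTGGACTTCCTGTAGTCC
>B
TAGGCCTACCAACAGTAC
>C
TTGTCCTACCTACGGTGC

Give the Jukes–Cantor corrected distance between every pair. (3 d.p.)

d(A,B) = 0.548, d(A,C) = 0.548, d(B,C) = 0.347

A–B: 7/18 sites differ → p ≈ 0.388889, d = −0.75 ln(1 − 0.518519) = 0.548166 ≈ 0.548.
A–C: 7/18 sites differ → p ≈ 0.388889, d = −0.75 ln(1 − 0.518519) = 0.548166 ≈ 0.548.
B–C: 5/18 sites differ → p ≈ 0.277778, d = −0.75 ln(1 − 0.370371) = 0.346968 ≈ 0.347.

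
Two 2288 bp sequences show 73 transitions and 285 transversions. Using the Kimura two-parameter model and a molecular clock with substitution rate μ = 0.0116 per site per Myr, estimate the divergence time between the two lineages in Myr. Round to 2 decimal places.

P = 73/2288 ≈ 0.031906 and Q = 285/2288 ≈ 0.124563.
Under the Kimura two-parameter model, d = −½ ln(1 − 2P − Q) − ¼ ln(1 − 2Q).
1 − 2P − Q = 0.811625, giving −½ ln(0.811625) = 0.104358.
1 − 2Q = 0.750874, giving −¼ ln(0.750874) = 0.071629.
d = 0.104358 + 0.071629 = 0.175987.
Under a molecular clock d = 2μt, so t = d/(2μ) = 0.175987 / (2 × 0.0116) = 7.59 Myr.

7.59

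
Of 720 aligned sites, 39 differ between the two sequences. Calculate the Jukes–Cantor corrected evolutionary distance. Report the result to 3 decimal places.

0.056

p = 39/720 ≈ 0.054167.
d = −(3/4) ln(1 − 4p/3) = −0.75 ln(1 − 0.072223) = −0.75 ln(0.927777)
  = −0.75 × (-0.074964) = 0.056223 substitutions/site.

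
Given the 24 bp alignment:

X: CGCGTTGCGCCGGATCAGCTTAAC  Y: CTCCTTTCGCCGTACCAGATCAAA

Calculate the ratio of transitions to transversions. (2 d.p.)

Transitions are A↔G and C↔T; transversions are all other mismatches.
Transitions: 2. Transversions: 6.
R = 2/6 = 0.333333… ≈ 0.33 (to 2 d.p.).

0.33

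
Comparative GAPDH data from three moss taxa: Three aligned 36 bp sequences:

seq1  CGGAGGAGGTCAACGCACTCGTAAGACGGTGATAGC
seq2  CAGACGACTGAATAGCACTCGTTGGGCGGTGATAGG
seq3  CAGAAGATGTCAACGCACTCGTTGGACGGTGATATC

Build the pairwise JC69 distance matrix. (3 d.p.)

d(seq1,seq2) = 0.441, d(seq1,seq3) = 0.188, d(seq2,seq3) = 0.347

seq1–seq2: 12/36 sites differ → p ≈ 0.333333, d = −0.75 ln(1 − 0.444444) = 0.440839 ≈ 0.441.
seq1–seq3: 6/36 sites differ → p ≈ 0.166667, d = −0.75 ln(1 − 0.222223) = 0.188487 ≈ 0.188.
seq2–seq3: 10/36 sites differ → p ≈ 0.277778, d = −0.75 ln(1 − 0.370371) = 0.346968 ≈ 0.347.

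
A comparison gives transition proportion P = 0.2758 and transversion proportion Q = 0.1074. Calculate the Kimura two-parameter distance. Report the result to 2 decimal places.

0.60

Under the Kimura two-parameter model, d = −½ ln(1 − 2P − Q) − ¼ ln(1 − 2Q).
1 − 2P − Q = 0.341, giving −½ ln(0.341) = 0.537936.
1 − 2Q = 0.7852, giving −¼ ln(0.7852) = 0.060454.
d = 0.537936 + 0.060454 = 0.598390.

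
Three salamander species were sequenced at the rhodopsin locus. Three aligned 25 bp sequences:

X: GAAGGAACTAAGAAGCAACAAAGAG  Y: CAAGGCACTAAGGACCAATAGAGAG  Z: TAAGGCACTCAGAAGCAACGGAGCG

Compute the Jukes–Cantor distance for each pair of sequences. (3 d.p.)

d(X,Y) = 0.289, d(X,Z) = 0.289, d(Y,Z) = 0.351

X–Y: 6/25 sites differ → p = 0.24, d = −0.75 ln(1 − 0.32) = 0.289247 ≈ 0.289.
X–Z: 6/25 sites differ → p = 0.24, d = −0.75 ln(1 − 0.32) = 0.289247 ≈ 0.289.
Y–Z: 7/25 sites differ → p = 0.28, d = −0.75 ln(1 − 0.373333) = 0.350505 ≈ 0.351.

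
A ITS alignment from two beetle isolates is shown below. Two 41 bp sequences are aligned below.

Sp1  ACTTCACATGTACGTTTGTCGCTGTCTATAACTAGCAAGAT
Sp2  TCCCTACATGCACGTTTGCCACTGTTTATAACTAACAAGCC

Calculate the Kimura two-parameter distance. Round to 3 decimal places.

Of 41 sites, 9 differences are transitions and 2 are transversions, so P = 9/41 ≈ 0.219512 and Q = 2/41 ≈ 0.04878.
Under the Kimura two-parameter model, d = −½ ln(1 − 2P − Q) − ¼ ln(1 − 2Q).
1 − 2P − Q = 0.512196, giving −½ ln(0.512196) = 0.334524.
1 − 2Q = 0.90244, giving −¼ ln(0.90244) = 0.025663.
d = 0.334524 + 0.025663 = 0.360187.

0.360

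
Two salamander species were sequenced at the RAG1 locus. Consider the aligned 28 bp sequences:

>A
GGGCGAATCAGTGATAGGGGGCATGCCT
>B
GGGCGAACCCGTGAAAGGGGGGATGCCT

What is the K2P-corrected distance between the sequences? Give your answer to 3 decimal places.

Of 28 sites, 1 differences are transitions and 3 are transversions, so P = 1/28 ≈ 0.035714 and Q = 3/28 ≈ 0.107143.
Under the Kimura two-parameter model, d = −½ ln(1 − 2P − Q) − ¼ ln(1 − 2Q).
1 − 2P − Q = 0.821429, giving −½ ln(0.821429) = 0.098355.
1 − 2Q = 0.785714, giving −¼ ln(0.785714) = 0.060291.
d = 0.098355 + 0.060291 = 0.158646.

0.159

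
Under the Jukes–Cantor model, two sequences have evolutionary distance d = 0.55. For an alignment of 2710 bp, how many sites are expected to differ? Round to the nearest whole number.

1056

Invert JC69: p = (3/4)(1 − e^(−4d/3)) = 0.75 × (1 − e^(-0.733333)) = 0.75 × (1 − 0.480305) = 0.389771.
Expected differing sites = pL ≈ 0.389771 × 2710 = 1056.27941 ≈ 1056.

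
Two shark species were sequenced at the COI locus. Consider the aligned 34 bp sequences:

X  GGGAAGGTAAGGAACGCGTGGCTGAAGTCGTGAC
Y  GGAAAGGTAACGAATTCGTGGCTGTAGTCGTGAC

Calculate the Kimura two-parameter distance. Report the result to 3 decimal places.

0.164

Of 34 sites, 2 differences are transitions and 3 are transversions, so P = 2/34 ≈ 0.058824 and Q = 3/34 ≈ 0.088235.
Under the Kimura two-parameter model, d = −½ ln(1 − 2P − Q) − ¼ ln(1 − 2Q).
1 − 2P − Q = 0.794117, giving −½ ln(0.794117) = 0.115262.
1 − 2Q = 0.82353, giving −¼ ln(0.82353) = 0.048539.
d = 0.115262 + 0.048539 = 0.163801.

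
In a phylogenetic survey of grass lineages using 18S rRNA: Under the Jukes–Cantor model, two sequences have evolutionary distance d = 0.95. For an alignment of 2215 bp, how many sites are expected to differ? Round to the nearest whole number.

Invert JC69: p = (3/4)(1 − e^(−4d/3)) = 0.75 × (1 − e^(-1.266667)) = 0.75 × (1 − 0.281769) = 0.538673.
Expected differing sites = pL ≈ 0.538673 × 2215 = 1193.160695 ≈ 1193.

1193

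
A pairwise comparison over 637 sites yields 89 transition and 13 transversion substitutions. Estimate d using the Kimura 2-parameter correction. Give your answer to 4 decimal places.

P = 89/637 ≈ 0.139717 and Q = 13/637 ≈ 0.020408.
Under the Kimura two-parameter model, d = −½ ln(1 − 2P − Q) − ¼ ln(1 − 2Q).
1 − 2P − Q = 0.700158, giving −½ ln(0.700158) = 0.178225.
1 − 2Q = 0.959184, giving −¼ ln(0.959184) = 0.010418.
d = 0.178225 + 0.010418 = 0.188643.

0.1886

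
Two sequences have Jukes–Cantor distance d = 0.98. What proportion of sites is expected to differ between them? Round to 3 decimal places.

0.547

p = (3/4)(1 − e^(−4d/3)) = 0.75 × (1 − e^(-1.306667)) = 0.75 × (1 − 0.270721) = 0.546959.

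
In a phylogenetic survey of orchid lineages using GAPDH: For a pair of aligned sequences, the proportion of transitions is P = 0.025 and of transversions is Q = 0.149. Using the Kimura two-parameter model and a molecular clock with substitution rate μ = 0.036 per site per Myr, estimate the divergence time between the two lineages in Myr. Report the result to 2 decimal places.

Under the Kimura two-parameter model, d = −½ ln(1 − 2P − Q) − ¼ ln(1 − 2Q).
1 − 2P − Q = 0.801, giving −½ ln(0.801) = 0.110947.
1 − 2Q = 0.702, giving −¼ ln(0.702) = 0.088455.
d = 0.110947 + 0.088455 = 0.199402.
Under a molecular clock d = 2μt, so t = d/(2μ) = 0.199402 / (2 × 0.036) = 2.77 Myr.

2.77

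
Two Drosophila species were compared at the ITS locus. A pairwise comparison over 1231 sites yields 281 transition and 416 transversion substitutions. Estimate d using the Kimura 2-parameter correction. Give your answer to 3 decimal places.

1.073

P = 281/1231 ≈ 0.22827 and Q = 416/1231 ≈ 0.337937.
Under the Kimura two-parameter model, d = −½ ln(1 − 2P − Q) − ¼ ln(1 − 2Q).
1 − 2P − Q = 0.205523, giving −½ ln(0.205523) = 0.791099.
1 − 2Q = 0.324126, giving −¼ ln(0.324126) = 0.281656.
d = 0.791099 + 0.281656 = 1.072755.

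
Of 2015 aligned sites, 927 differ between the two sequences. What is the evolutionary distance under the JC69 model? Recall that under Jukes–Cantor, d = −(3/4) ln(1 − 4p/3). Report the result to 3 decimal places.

0.713

p = 927/2015 ≈ 0.46005.
d = −(3/4) ln(1 − 4p/3) = −0.75 ln(1 − 0.6134) = −0.75 ln(0.3866)
  = −0.75 × (-0.950365) = 0.712774 substitutions/site.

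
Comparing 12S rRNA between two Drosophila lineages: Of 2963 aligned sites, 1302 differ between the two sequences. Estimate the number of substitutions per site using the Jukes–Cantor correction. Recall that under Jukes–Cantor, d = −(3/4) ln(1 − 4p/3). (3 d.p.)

p = 1302/2963 ≈ 0.43942.
d = −(3/4) ln(1 − 4p/3) = −0.75 ln(1 − 0.585893) = −0.75 ln(0.414107)
  = −0.75 × (-0.881631) = 0.661223 substitutions/site.

0.661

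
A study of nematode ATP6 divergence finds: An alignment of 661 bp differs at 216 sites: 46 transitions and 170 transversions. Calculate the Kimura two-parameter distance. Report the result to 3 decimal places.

0.433

P = 46/661 ≈ 0.069592 and Q = 170/661 ≈ 0.257186.
Under the Kimura two-parameter model, d = −½ ln(1 − 2P − Q) − ¼ ln(1 − 2Q).
1 − 2P − Q = 0.60363, giving −½ ln(0.60363) = 0.252397.
1 − 2Q = 0.485628, giving −¼ ln(0.485628) = 0.180578.
d = 0.252397 + 0.180578 = 0.432975.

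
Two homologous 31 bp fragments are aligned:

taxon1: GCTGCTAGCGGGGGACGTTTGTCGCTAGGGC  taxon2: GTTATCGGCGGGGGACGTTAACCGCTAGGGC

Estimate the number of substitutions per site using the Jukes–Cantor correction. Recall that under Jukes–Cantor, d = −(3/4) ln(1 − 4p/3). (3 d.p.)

The sequences differ at 8 of 31 sites (2, 4, 5, 6, 7, 20, 21, 22), so p = 8/31 ≈ 0.258065.
d = −(3/4) ln(1 − 4p/3) = −0.75 ln(1 − 0.344087) = −0.75 ln(0.655913)
  = −0.75 × (-0.421727) = 0.316295 substitutions/site.

0.316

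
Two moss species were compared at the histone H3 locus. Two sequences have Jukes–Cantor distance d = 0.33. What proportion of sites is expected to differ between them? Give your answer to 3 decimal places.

p = (3/4)(1 − e^(−4d/3)) = 0.75 × (1 − e^(-0.44)) = 0.75 × (1 − 0.644036) = 0.266973.

0.267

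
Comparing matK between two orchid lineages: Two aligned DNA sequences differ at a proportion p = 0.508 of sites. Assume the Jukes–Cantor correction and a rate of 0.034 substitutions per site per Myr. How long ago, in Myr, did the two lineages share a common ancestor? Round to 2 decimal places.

d = −(3/4) ln(1 − 4p/3) = −0.75 ln(1 − 0.677333) = −0.75 ln(0.322667)
  = −0.75 × (-1.131134) = 0.848351 substitutions/site.
Under a molecular clock d = 2μt, so t = d/(2μ) = 0.848351 / (2 × 0.034) = 12.48 Myr.

12.48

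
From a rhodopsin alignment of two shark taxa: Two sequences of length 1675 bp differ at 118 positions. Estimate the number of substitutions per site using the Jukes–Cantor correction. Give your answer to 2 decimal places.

0.07

p = 118/1675 ≈ 0.070448.
d = −(3/4) ln(1 − 4p/3) = −0.75 ln(1 − 0.093931) = −0.75 ln(0.906069)
  = −0.75 × (-0.098640) = 0.073980 substitutions/site.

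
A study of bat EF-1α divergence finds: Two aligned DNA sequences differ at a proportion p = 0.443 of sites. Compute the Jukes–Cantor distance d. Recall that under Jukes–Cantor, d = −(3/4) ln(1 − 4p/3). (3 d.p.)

0.670

d = −(3/4) ln(1 − 4p/3) = −0.75 ln(1 − 0.590667) = −0.75 ln(0.409333)
  = −0.75 × (-0.893226) = 0.669920 substitutions/site.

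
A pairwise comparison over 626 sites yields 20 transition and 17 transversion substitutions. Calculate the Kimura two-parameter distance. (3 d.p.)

0.062

P = 20/626 ≈ 0.031949 and Q = 17/626 ≈ 0.027157.
Under the Kimura two-parameter model, d = −½ ln(1 − 2P − Q) − ¼ ln(1 − 2Q).
1 − 2P − Q = 0.908945, giving −½ ln(0.908945) = 0.047735.
1 − 2Q = 0.945686, giving −¼ ln(0.945686) = 0.013961.
d = 0.047735 + 0.013961 = 0.061696.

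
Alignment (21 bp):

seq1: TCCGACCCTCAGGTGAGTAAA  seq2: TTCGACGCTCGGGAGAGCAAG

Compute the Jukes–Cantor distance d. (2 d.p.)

The sequences differ at 6 of 21 sites (2, 7, 11, 14, 18, 21), so p = 6/21 ≈ 0.285714.
d = −(3/4) ln(1 − 4p/3) = −0.75 ln(1 − 0.380952) = −0.75 ln(0.619048)
  = −0.75 × (-0.479572) = 0.359679 substitutions/site.

0.36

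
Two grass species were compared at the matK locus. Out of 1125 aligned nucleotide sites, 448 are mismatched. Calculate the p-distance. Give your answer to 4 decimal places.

p = 448/1125 = 0.398222… ≈ 0.3982 (to 4 d.p.).

0.3982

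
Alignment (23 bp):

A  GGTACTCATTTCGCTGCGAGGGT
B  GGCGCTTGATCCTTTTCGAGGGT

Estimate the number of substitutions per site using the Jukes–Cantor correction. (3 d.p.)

The sequences differ at 9 of 23 sites (3, 4, 7, 8, 9, 11, 13, 14, 16), so p = 9/23 ≈ 0.391304.
d = −(3/4) ln(1 − 4p/3) = −0.75 ln(1 − 0.521739) = −0.75 ln(0.478261)
  = −0.75 × (-0.737599) = 0.553199 substitutions/site.

0.553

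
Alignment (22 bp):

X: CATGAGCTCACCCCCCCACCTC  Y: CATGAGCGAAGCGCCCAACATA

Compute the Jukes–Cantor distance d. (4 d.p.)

0.4141

The sequences differ at 7 of 22 sites (8, 9, 11, 13, 17, 20, 22), so p = 7/22 ≈ 0.318182.
d = −(3/4) ln(1 − 4p/3) = −0.75 ln(1 − 0.424243) = −0.75 ln(0.575757)
  = −0.75 × (-0.552070) = 0.414053 substitutions/site.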